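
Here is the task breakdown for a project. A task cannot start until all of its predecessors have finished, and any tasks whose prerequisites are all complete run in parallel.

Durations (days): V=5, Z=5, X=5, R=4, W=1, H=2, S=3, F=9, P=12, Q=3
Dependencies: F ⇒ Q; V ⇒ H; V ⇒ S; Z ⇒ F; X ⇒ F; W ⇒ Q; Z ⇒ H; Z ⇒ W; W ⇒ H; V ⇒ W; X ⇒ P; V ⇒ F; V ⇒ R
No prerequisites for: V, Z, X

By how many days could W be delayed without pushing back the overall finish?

V→F→Q = 5+9+3 = 17 sets the makespan at 17 days.
W finishes as early as 6 and must finish by 14.
So W can slip 14 − 6 = 8 days.

8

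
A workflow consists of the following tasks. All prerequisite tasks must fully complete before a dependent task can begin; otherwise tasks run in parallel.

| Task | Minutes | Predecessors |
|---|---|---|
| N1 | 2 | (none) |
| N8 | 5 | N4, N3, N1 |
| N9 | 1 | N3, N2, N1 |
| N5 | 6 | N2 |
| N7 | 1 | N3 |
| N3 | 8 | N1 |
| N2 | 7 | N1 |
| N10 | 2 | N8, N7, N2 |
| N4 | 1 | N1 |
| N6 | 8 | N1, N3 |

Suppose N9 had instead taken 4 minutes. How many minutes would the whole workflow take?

18

As given, the longest chain is N1→N3→N6 = 2+8+8 = 18, so the finish is 18 minutes.
N9 has 7 minutes of float (longest path through it is 11).
No other chain overtakes it, so the finish is 18 minutes.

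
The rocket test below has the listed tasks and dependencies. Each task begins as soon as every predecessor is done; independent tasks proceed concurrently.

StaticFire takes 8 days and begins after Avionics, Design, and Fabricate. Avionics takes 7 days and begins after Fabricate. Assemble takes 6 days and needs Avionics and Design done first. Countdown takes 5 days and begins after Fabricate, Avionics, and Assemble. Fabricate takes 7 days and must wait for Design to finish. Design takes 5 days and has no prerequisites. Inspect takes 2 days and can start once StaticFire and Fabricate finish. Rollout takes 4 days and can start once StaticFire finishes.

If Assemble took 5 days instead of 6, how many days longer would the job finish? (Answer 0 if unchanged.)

0

Critical path before the change: Design→Fabricate→Avionics→StaticFire→Rollout = 5+7+7+8+4 = 31 giving 31 days.
Assemble is off the critical path — its longest chain is 30 days, giving 1 of slack.
The critical path is still Design→Fabricate→Avionics→StaticFire→Rollout; finish is now 31 days.
Change in finish: 31 − 31 = +0 days.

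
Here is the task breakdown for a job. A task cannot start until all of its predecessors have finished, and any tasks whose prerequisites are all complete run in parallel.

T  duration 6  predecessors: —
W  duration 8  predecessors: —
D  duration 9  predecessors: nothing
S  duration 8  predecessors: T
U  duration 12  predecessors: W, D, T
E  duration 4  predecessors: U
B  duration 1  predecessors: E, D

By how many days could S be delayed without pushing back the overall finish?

The longest chain is D→U→E→B = 9+12+4+1 = 26; overall finish 26 days.
S finishes as early as 14 and must finish by 26.
So S can slip 26 − 14 = 12 days.

12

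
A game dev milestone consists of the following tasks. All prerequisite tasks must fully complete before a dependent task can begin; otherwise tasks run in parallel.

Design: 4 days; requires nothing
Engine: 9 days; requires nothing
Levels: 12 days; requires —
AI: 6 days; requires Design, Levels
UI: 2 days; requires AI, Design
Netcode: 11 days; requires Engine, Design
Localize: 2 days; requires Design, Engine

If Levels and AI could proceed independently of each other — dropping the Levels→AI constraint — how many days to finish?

With the dependency in place, Engine→Netcode = 9+11 = 20 sets the finish at 20 days.
Without Levels→AI, AI's earliest start moves from 12 to 4.
After: Engine→Netcode = 9+11 = 20 → 20 days.

20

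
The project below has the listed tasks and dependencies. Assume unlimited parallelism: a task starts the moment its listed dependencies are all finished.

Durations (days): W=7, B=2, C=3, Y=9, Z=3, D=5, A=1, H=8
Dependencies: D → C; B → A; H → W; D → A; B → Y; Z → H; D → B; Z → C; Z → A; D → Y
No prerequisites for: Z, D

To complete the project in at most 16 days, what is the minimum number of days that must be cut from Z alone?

2

Current finish: 18 days; target: 16.
Z is on every critical path, so each day cut from Z cuts the finish by one (this holds down to a finish of 16).
Need 18 − 16 = 2 days off Z → Z becomes 1 day, finish becomes 16.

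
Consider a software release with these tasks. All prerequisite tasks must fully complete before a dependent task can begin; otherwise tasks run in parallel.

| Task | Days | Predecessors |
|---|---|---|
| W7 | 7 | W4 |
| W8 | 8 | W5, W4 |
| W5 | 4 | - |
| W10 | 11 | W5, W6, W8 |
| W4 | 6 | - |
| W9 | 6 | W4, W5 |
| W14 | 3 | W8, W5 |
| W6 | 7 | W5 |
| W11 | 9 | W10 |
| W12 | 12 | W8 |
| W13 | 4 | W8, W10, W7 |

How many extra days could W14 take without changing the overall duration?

W4→W8→W10→W11 = 6+8+11+9 = 34 sets the makespan at 34 days.
W14 finishes as early as 17 and must finish by 34.
Slack of W14 = 31 − 14 = 17 days.

17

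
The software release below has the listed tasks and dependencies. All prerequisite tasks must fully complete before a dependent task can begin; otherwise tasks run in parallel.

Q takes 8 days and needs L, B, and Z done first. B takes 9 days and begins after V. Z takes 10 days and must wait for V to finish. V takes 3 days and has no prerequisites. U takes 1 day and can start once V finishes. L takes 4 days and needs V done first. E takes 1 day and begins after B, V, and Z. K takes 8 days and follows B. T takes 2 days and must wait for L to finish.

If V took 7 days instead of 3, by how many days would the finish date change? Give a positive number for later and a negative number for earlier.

4

Baseline: V→Z→Q = 3+10+8 = 21 → 21 days.
V is on the critical path; changing it to 7 makes that path 25 days.
No other chain overtakes it, so the finish is 25 days.
Change in finish: 25 − 21 = +4 days.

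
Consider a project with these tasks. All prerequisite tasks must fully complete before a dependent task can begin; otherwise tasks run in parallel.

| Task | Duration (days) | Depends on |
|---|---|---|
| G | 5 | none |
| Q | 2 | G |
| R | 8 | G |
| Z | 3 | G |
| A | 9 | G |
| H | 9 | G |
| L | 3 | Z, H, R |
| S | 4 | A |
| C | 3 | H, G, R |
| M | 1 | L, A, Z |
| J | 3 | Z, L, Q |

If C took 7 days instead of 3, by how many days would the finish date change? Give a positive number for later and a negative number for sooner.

Baseline: G→H→L→J = 5+9+3+3 = 20 → 20 days.
C has 3 days of float (longest path through it is 17).
New critical path: G→H→C = 5+9+7 = 21 ⇒ 21 days.
Change in finish: 21 − 20 = +1 days.

1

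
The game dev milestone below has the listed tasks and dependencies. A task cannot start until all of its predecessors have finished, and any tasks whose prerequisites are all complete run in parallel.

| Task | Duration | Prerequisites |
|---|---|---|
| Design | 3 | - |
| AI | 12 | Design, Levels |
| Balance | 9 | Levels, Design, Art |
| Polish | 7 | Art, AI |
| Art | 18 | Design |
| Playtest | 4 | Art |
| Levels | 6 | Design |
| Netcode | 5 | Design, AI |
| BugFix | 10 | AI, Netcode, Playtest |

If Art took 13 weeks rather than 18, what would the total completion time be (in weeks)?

36

Actual critical path: Design→Levels→AI→Netcode→BugFix = 3+6+12+5+10 = 36 ⇒ 36 weeks.
Art has 1 week of float (longest path through it is 35).
No other chain overtakes it, so the finish is 36 weeks.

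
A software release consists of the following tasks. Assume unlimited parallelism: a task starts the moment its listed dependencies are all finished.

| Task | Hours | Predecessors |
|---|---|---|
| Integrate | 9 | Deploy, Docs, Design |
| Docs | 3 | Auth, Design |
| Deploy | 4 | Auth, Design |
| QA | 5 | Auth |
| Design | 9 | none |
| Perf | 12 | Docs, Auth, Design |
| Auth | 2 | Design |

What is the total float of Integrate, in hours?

Design→Auth→Docs→Perf = 9+2+3+12 = 26 sets the makespan at 26 hours.
Longest path through Integrate: 24 hours (earliest finish 24, latest finish 26).
Float = 26 − 24 = 2.

2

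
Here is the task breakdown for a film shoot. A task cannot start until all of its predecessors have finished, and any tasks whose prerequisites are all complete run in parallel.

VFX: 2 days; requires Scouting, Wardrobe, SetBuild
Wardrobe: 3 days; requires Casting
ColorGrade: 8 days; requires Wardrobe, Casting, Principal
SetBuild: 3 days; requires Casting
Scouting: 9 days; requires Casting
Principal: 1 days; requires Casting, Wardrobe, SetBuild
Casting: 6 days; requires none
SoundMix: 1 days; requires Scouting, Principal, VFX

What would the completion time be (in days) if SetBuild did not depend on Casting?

With the dependency in place, Casting→Scouting→VFX→SoundMix = 6+9+2+1 = 18 sets the finish at 18 days.
Without Casting→SetBuild, SetBuild's earliest start moves from 6 to 0.
The longest chain is now Casting→Scouting→VFX→SoundMix = 6+9+2+1 = 18, so the project takes 18 days.

18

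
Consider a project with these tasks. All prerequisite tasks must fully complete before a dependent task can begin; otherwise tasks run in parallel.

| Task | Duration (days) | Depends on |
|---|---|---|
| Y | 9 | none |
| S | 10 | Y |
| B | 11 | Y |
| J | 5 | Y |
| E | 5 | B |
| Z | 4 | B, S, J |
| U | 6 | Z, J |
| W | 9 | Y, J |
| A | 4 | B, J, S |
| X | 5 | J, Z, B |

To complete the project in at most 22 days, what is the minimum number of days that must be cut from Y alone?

8

Current finish: 30 days; target: 22.
Y is on every critical path, so each day cut from Y cuts the finish by one (this holds down to a finish of 22).
Need 30 − 22 = 8 days off Y → Y becomes 1 day, finish becomes 22.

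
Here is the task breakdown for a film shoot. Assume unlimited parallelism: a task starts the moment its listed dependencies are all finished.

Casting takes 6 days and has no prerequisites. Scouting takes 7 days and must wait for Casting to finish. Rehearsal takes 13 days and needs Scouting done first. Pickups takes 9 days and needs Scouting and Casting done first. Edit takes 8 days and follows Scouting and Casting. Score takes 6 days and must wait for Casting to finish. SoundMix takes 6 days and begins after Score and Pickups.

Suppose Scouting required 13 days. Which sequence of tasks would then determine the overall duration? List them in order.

Actual critical path: Casting→Scouting→Pickups→SoundMix = 6+7+9+6 = 28 ⇒ 28 days.
Scouting lies on that path, so at 13 days the path becomes 34 days.
That remains the longest chain; total 34 days.

Casting, Scouting, Pickups, SoundMix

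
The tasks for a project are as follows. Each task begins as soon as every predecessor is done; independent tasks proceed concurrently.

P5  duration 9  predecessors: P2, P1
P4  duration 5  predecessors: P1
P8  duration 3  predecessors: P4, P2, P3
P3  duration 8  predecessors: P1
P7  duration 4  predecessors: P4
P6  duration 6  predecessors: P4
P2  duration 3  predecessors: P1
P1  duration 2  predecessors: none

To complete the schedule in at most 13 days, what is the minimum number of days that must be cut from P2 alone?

Current finish: 14 days; target: 13.
P2 is on every critical path, so each day cut from P2 cuts the finish by one (this holds down to a finish of 13).
Need 14 − 13 = 1 day off P2 → P2 becomes 2 days, finish becomes 13.

1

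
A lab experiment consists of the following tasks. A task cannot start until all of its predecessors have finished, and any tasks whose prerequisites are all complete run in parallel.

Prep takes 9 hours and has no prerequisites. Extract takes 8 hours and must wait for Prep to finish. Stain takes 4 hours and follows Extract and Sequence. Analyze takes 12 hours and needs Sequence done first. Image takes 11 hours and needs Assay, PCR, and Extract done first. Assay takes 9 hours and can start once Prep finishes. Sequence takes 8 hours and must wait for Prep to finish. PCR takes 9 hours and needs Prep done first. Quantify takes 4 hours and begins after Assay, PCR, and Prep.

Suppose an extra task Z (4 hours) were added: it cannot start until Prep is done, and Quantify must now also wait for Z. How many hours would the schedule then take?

Originally the schedule takes 29 hours.
With Z inserted, Quantify now waits for max(Assay, PCR, Prep, Z).
New critical path: Prep→PCR→Image = 9+9+11 = 29 ⇒ 29 hours.

29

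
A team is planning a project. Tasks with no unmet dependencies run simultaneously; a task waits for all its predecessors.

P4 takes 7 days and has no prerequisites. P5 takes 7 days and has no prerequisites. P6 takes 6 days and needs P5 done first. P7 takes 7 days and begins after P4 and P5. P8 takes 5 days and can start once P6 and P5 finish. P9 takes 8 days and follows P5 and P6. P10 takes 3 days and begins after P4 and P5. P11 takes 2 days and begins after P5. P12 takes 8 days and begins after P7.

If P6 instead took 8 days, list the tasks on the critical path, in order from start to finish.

Actual critical path: P4→P7→P12 = 7+7+8 = 22 ⇒ 22 days.
P6 has 1 day of float (longest path through it is 21).
New critical path: P5→P6→P9 = 7+8+8 = 23 ⇒ 23 days.

P5, P6, P9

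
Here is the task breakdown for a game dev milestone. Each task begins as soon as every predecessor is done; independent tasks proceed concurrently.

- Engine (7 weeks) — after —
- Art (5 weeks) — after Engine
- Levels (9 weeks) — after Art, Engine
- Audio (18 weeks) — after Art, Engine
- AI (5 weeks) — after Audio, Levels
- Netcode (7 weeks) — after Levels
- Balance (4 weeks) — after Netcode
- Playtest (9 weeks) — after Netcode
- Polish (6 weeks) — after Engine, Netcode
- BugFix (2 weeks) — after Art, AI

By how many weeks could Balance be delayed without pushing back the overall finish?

Critical path: Engine→Art→Levels→Netcode→Playtest = 7+5+9+7+9 = 37, so the finish is 37 weeks.
Longest path through Balance: 32 weeks (earliest finish 32, latest finish 37).
Slack of Balance = 33 − 28 = 5 weeks.

5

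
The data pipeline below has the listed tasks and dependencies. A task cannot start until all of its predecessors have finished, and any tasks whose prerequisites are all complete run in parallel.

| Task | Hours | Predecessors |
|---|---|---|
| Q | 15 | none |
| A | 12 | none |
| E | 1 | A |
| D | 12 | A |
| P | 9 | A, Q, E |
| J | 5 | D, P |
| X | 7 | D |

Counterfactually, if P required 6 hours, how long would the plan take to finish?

31

Actual critical path: A→D→X = 12+12+7 = 31 ⇒ 31 hours.
The longest path through P is only 29 hours, so P has float 2.
That remains the longest chain; total 31 hours.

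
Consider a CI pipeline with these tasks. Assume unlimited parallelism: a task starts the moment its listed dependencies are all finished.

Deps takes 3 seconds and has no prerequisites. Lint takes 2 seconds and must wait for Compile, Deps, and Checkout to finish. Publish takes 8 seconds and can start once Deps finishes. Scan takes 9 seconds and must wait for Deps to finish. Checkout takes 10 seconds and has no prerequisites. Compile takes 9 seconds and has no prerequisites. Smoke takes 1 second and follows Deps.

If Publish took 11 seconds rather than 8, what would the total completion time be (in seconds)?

14

Actual critical path: Checkout→Lint = 10+2 = 12 ⇒ 12 seconds.
Publish has 1 second of float (longest path through it is 11).
The binding chain switches to Deps→Publish = 3+11 = 14; finish 14 seconds.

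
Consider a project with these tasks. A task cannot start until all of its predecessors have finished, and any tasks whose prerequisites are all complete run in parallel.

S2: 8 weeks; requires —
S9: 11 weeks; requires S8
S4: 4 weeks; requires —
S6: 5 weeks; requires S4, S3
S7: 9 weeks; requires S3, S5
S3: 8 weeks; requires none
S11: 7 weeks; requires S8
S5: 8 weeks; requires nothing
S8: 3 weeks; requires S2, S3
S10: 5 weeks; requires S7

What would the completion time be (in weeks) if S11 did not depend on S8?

Original critical path: S2→S8→S9 = 8+3+11 = 22 ⇒ 22 weeks.
Without S8→S11, S11's earliest start moves from 11 to 0.
After: S2→S8→S9 = 8+3+11 = 22 → 22 weeks.

22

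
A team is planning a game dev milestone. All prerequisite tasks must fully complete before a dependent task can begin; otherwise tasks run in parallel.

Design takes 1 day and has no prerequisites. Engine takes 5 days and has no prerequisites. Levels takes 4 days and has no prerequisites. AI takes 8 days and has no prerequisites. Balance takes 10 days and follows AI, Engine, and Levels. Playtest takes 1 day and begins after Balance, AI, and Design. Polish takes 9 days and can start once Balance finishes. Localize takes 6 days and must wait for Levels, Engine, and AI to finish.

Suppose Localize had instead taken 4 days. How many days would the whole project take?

Baseline: AI→Balance→Polish = 8+10+9 = 27 → 27 days.
Localize is off the critical path — its longest chain is 14 days, giving 13 of slack.
No other chain overtakes it, so the finish is 27 days.

27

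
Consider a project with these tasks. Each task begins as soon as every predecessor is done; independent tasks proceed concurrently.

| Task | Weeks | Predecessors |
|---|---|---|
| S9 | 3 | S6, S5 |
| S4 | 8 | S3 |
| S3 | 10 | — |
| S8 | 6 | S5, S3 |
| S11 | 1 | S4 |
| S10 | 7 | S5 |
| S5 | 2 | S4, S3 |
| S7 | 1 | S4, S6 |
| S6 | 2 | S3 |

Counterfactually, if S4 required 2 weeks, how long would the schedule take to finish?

21

Baseline: S3→S4→S5→S10 = 10+8+2+7 = 27 → 27 weeks.
S4 is on the critical path; changing it to 2 makes that path 21 weeks.
No other chain overtakes it, so the finish is 21 weeks.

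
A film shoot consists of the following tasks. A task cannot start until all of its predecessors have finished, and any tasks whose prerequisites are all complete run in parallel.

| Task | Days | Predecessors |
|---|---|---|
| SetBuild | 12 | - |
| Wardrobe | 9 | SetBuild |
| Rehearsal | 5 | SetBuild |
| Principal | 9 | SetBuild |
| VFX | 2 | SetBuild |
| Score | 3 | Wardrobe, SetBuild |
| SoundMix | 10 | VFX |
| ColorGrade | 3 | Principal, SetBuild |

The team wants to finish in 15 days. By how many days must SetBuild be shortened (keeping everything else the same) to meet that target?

9

Current finish: 24 days; target: 15.
SetBuild is on every critical path, so each day cut from SetBuild cuts the finish by one (this holds down to a finish of 13).
Need 24 − 15 = 9 days off SetBuild → SetBuild becomes 3 days, finish becomes 15.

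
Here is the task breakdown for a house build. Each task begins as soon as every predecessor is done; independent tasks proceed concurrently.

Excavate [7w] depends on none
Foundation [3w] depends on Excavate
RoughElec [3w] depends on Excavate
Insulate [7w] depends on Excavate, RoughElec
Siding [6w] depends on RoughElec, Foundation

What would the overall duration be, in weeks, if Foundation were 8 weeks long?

Critical path before the change: Excavate→RoughElec→Insulate = 7+3+7 = 17 giving 17 weeks.
Foundation has 1 week of float (longest path through it is 16).
The binding chain switches to Excavate→Foundation→Siding = 7+8+6 = 21; finish 21 weeks.

21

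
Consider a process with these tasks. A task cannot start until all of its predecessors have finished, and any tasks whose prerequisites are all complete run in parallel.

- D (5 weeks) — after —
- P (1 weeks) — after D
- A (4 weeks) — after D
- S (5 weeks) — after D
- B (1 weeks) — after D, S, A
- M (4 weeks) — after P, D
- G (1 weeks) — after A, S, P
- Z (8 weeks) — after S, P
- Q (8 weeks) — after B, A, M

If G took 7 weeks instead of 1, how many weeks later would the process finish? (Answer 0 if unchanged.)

0

As given, the longest chain is D→S→B→Q = 5+5+1+8 = 19, so the finish is 19 weeks.
G has 8 weeks of float (longest path through it is 11).
That remains the longest chain; total 19 weeks.
Change in finish: 19 − 19 = +0 weeks.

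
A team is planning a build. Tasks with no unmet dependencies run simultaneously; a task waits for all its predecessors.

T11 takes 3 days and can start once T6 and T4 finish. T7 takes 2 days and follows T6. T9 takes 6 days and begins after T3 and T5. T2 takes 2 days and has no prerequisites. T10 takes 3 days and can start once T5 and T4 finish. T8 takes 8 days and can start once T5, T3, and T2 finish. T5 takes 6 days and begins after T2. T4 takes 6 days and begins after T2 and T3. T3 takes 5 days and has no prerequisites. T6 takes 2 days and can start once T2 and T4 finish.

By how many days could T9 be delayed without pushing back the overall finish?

Critical path: T2→T5→T8 = 2+6+8 = 16, so the finish is 16 days.
The longest chain containing T9 totals 14 days.
Slack of T9 = 10 − 8 = 2 days.

2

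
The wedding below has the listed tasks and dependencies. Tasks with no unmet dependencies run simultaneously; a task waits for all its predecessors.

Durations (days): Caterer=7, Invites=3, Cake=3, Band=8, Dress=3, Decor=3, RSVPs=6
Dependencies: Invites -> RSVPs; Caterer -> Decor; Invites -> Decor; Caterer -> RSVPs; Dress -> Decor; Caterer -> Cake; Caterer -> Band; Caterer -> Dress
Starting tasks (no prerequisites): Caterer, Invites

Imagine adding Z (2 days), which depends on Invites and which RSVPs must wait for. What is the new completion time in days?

Originally the plan takes 15 days.
With Z inserted, RSVPs now waits for max(Invites, Caterer, Z).
New critical path: Caterer→Band = 7+8 = 15 ⇒ 15 days.

15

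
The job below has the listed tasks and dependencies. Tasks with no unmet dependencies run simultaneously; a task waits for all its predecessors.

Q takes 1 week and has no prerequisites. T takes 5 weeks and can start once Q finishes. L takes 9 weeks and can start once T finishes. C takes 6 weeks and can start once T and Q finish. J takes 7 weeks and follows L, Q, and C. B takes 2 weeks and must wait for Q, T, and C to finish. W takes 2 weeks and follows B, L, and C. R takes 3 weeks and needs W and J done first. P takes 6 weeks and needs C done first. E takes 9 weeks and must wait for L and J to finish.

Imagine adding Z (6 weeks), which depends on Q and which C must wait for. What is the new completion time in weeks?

31

Originally the project takes 31 weeks.
With Z inserted, C now waits for max(T, Q, Z).
New critical path: Q→T→L→J→E = 1+5+9+7+9 = 31 ⇒ 31 weeks.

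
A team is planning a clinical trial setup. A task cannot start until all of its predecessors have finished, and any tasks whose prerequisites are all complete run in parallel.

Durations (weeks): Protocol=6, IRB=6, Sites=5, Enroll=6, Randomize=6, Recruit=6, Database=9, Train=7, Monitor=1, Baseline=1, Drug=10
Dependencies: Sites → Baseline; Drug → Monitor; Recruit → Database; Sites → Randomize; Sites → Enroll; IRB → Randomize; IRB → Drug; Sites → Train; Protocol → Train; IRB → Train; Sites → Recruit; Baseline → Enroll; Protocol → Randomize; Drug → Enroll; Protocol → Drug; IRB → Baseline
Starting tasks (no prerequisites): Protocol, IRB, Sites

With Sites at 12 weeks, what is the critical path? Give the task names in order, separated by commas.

Baseline: Protocol→Drug→Enroll = 6+10+6 = 22 → 22 weeks.
Sites is off the critical path — its longest chain is 20 weeks, giving 2 of slack.
New critical path: Sites→Recruit→Database = 12+6+9 = 27 ⇒ 27 weeks.

Sites, Recruit, Database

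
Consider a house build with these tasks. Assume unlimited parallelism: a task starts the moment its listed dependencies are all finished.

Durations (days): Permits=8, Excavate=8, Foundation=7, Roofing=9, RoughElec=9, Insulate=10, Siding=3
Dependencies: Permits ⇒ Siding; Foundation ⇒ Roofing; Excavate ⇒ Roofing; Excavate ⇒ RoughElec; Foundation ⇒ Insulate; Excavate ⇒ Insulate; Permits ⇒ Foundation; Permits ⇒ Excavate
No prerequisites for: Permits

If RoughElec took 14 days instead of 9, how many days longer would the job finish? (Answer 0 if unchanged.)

4

The binding path is Permits→Excavate→Insulate = 8+8+10 = 26; finish at 26 days.
RoughElec has 1 day of float (longest path through it is 25).
The binding chain switches to Permits→Excavate→RoughElec = 8+8+14 = 30; finish 30 days.
Change in finish: 30 − 26 = +4 days.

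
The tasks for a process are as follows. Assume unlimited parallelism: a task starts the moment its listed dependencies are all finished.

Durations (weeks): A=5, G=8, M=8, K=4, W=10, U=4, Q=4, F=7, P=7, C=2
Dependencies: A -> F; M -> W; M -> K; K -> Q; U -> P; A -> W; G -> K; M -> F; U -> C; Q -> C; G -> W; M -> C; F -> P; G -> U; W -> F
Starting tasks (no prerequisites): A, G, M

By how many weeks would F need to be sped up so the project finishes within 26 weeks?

6

Current finish: 32 weeks; target: 26.
F is on every critical path, so each week cut from F cuts the finish by one (this holds down to a finish of 26).
Need 32 − 26 = 6 weeks off F → F becomes 1 week, finish becomes 26.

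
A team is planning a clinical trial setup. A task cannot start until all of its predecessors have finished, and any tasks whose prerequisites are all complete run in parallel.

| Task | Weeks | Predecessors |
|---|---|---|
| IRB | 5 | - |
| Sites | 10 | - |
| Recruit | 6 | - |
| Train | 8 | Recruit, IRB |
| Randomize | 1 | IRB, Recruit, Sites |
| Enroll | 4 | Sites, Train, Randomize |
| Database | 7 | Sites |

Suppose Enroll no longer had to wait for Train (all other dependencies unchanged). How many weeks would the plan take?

Before: longest chain Recruit→Train→Enroll = 6+8+4 = 18, finish 18.
Without Train→Enroll, Enroll's earliest start moves from 14 to 11.
After: Sites→Database = 10+7 = 17 → 17 weeks.

17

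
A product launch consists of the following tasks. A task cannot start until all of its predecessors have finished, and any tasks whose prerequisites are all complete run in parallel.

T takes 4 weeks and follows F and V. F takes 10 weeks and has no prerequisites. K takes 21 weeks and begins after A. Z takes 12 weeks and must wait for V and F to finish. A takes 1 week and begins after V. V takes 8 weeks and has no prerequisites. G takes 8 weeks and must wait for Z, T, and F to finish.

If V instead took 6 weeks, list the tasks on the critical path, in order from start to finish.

The binding path is V→A→K = 8+1+21 = 30; finish at 30 weeks.
V lies on that path, so at 6 weeks the path becomes 28 weeks.
New critical path: F→Z→G = 10+12+8 = 30 ⇒ 30 weeks.

F, Z, G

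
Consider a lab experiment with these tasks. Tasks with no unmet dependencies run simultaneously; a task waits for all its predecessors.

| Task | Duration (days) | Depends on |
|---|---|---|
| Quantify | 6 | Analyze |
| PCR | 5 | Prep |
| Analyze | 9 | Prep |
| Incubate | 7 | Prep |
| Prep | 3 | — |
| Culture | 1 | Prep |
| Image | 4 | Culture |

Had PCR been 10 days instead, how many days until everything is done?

18

Baseline: Prep→Analyze→Quantify = 3+9+6 = 18 → 18 days.
The longest path through PCR is only 8 days, so PCR has float 10.
No other chain overtakes it, so the finish is 18 days.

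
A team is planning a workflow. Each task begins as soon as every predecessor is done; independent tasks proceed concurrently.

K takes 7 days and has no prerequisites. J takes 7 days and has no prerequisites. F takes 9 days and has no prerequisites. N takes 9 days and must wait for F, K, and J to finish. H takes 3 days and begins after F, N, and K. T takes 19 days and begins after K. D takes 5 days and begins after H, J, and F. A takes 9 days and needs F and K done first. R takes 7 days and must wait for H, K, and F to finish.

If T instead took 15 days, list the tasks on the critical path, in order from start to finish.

F, N, H, R

Critical path before the change: F→N→H→R = 9+9+3+7 = 28 giving 28 days.
The longest path through T is only 26 days, so T has float 2.
No other chain overtakes it, so the finish is 28 days.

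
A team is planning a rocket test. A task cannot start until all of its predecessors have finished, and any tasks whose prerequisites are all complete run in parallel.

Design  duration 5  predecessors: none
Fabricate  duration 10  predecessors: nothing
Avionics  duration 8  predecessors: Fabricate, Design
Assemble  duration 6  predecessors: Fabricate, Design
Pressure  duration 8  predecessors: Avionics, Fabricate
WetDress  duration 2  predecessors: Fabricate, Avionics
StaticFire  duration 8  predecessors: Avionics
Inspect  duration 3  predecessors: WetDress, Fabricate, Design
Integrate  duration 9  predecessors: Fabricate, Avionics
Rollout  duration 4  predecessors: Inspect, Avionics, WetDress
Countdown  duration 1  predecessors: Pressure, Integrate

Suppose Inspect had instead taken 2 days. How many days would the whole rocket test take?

The binding path is Fabricate→Avionics→Integrate→Countdown = 10+8+9+1 = 28; finish at 28 days.
Inspect has 1 day of float (longest path through it is 27).
That remains the longest chain; total 28 days.

28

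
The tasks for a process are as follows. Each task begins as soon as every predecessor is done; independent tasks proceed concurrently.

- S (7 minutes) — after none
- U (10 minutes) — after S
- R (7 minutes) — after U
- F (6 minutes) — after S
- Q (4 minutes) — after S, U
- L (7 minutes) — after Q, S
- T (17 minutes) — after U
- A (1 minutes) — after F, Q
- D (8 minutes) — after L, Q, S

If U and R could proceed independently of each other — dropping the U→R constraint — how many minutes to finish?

Original critical path: S→U→Q→L→D = 7+10+4+7+8 = 36 ⇒ 36 minutes.
Without U→R, R's earliest start moves from 17 to 0.
After: S→U→Q→L→D = 7+10+4+7+8 = 36 → 36 minutes.

36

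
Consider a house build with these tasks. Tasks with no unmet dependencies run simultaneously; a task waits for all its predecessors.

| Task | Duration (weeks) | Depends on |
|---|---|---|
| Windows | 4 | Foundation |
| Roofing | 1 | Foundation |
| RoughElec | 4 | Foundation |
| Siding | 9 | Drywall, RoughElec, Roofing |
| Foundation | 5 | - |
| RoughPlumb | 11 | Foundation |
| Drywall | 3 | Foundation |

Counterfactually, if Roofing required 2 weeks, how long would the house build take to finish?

18

Baseline: Foundation→RoughElec→Siding = 5+4+9 = 18 → 18 weeks.
The longest path through Roofing is only 15 weeks, so Roofing has float 3.
The critical path is still Foundation→RoughElec→Siding; finish is now 18 weeks.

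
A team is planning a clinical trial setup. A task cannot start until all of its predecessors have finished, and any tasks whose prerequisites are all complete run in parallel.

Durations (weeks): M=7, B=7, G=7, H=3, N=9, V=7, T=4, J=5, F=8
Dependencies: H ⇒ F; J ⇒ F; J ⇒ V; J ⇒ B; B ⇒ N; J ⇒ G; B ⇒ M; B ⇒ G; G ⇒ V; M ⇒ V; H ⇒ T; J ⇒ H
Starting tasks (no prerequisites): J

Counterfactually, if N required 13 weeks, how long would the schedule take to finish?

The binding path is J→B→G→V = 5+7+7+7 = 26; finish at 26 weeks.
The longest path through N is only 21 weeks, so N has float 5.
No other chain overtakes it, so the finish is 26 weeks.

26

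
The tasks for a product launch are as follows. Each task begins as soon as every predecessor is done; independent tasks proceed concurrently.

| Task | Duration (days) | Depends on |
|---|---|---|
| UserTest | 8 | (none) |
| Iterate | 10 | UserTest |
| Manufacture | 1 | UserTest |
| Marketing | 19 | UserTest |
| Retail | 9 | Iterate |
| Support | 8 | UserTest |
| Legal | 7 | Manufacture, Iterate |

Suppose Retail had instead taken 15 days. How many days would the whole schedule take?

Actual critical path: UserTest→Iterate→Retail = 8+10+9 = 27 ⇒ 27 days.
Since Retail is critical, the +6 change carries straight to that chain (now 33 days).
No other chain overtakes it, so the finish is 33 days.

33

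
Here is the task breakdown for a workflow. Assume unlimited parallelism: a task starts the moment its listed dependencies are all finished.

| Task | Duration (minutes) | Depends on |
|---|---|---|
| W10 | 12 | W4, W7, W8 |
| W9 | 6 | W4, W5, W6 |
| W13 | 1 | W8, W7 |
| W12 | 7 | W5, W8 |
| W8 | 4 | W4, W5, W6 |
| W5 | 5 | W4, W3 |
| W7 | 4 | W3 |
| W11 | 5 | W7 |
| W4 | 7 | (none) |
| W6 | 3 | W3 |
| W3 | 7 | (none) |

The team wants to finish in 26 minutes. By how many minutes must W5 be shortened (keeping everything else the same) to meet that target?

2

Current finish: 28 minutes; target: 26.
W5 is on every critical path, so each minute cut from W5 cuts the finish by one (this holds down to a finish of 26).
Need 28 − 26 = 2 minutes off W5 → W5 becomes 3 minutes, finish becomes 26.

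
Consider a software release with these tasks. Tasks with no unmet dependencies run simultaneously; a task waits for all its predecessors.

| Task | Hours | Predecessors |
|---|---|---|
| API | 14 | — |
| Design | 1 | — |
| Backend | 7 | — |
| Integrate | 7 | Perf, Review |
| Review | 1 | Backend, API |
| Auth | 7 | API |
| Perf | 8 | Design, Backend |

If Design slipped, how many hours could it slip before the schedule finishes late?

Backend→Perf→Integrate = 7+8+7 = 22 sets the makespan at 22 hours.
Design finishes as early as 1 and must finish by 7.
Slack of Design = 6 − 0 = 6 hours.

6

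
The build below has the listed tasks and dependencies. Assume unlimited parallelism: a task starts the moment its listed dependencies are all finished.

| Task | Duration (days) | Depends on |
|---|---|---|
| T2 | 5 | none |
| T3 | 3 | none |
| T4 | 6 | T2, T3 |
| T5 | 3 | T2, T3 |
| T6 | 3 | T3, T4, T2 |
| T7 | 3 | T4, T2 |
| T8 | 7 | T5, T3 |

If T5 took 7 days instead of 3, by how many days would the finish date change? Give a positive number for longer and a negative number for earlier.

Baseline: T2→T5→T8 = 5+3+7 = 15 → 15 days.
T5 is on the critical path; changing it to 7 makes that path 19 days.
The critical path is still T2→T5→T8; finish is now 19 days.
Change in finish: 19 − 15 = +4 days.

4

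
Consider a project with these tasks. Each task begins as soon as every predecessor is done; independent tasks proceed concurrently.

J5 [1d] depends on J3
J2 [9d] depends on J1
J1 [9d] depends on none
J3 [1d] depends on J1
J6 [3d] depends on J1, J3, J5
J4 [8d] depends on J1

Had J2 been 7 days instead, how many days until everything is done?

17

Baseline: J1→J2 = 9+9 = 18 → 18 days.
Since J2 is critical, the -2 change carries straight to that chain (now 16 days).
New critical path: J1→J4 = 9+8 = 17 ⇒ 17 days.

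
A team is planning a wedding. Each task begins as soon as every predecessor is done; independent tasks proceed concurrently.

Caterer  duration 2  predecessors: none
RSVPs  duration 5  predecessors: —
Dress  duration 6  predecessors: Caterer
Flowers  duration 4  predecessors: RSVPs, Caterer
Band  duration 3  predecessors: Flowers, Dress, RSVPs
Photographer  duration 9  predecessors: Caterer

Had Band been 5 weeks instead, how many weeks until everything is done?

Actual critical path: RSVPs→Flowers→Band = 5+4+3 = 12 ⇒ 12 weeks.
Band is on the critical path; changing it to 5 makes that path 14 weeks.
The critical path is still RSVPs→Flowers→Band; finish is now 14 weeks.

14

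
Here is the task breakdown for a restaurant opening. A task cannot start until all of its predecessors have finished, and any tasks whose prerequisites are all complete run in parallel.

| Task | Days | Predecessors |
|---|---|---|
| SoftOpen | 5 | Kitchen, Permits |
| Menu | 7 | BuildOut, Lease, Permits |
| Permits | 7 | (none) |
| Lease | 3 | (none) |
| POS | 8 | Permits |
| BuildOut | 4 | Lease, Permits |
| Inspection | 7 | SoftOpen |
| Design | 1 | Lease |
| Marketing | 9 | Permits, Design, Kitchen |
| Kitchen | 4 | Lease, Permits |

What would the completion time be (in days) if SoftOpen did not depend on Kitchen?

20

With the dependency in place, Permits→Kitchen→SoftOpen→Inspection = 7+4+5+7 = 23 sets the finish at 23 days.
Without Kitchen→SoftOpen, SoftOpen's earliest start moves from 11 to 7.
After: Permits→Kitchen→Marketing = 7+4+9 = 20 → 20 days.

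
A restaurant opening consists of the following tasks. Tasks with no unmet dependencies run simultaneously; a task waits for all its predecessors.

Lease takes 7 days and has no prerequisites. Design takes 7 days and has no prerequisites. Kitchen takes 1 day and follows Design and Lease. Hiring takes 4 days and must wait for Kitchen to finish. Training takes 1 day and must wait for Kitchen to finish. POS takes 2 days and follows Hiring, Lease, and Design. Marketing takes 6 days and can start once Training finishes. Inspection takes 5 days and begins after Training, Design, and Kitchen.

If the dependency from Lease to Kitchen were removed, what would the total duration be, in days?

15

Before: longest chain Lease→Kitchen→Training→Marketing = 7+1+1+6 = 15, finish 15.
Dropping Lease→Kitchen doesn't change Kitchen's earliest start (7); another predecessor still binds.
New critical path: Design→Kitchen→Training→Marketing = 7+1+1+6 = 15 ⇒ 15 days.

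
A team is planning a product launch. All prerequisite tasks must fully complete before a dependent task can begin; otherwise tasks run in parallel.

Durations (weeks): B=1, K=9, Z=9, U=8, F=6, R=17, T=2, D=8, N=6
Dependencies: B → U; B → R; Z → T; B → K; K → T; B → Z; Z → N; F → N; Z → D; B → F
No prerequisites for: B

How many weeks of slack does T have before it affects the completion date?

6

Critical path: B→Z→D = 1+9+8 = 18, so the finish is 18 weeks.
T finishes as early as 12 and must finish by 18.
Float = 18 − 12 = 6.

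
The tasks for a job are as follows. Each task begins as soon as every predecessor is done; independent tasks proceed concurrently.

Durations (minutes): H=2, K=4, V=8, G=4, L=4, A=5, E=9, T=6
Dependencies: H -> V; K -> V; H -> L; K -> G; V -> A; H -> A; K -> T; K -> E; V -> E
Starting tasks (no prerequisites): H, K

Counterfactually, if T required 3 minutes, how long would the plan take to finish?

Critical path before the change: K→V→E = 4+8+9 = 21 giving 21 minutes.
T has 11 minutes of float (longest path through it is 10).
No other chain overtakes it, so the finish is 21 minutes.

21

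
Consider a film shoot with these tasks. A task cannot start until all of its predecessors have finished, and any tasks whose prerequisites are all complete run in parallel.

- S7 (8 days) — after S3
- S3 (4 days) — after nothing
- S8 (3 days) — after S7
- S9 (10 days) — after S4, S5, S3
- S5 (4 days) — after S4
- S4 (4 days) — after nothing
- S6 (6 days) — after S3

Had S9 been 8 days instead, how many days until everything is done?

As given, the longest chain is S4→S5→S9 = 4+4+10 = 18, so the finish is 18 days.
Since S9 is critical, the -2 change carries straight to that chain (now 16 days).
That remains the longest chain; total 16 days.

16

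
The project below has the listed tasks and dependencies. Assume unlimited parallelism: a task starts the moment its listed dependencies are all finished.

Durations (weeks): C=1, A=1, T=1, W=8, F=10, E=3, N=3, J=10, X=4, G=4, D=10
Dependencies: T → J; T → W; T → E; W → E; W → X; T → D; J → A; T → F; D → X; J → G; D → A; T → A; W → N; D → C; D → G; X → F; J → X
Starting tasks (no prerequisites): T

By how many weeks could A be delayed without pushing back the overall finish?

The longest chain is T→D→X→F = 1+10+4+10 = 25; overall finish 25 weeks.
The longest chain containing A totals 12 weeks.
Slack of A = 24 − 11 = 13 weeks.

13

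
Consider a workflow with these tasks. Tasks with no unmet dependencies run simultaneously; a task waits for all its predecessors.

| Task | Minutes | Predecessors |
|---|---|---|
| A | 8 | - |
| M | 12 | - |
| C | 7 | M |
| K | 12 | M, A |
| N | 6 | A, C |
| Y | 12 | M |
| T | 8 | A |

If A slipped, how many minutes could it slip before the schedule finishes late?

The longest chain is M→C→N = 12+7+6 = 25; overall finish 25 minutes.
Longest path through A: 20 minutes (earliest finish 8, latest finish 13).
Slack of A = 5 − 0 = 5 minutes.

5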